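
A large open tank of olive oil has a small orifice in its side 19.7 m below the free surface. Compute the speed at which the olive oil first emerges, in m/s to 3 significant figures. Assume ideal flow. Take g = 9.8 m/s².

v ≈ 19.6 m/s

With the surface at rest and both surface and jet at atmospheric pressure, Bernoulli gives ρg h = ½ρv², so v = √(2gh) = √(2·9.8·19.7) = 19.6 m/s.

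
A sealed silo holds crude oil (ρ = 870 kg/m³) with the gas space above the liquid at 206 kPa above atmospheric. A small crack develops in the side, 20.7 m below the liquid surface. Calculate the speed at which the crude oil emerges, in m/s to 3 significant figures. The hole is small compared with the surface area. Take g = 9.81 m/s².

v ≈ 29.7 m/s

Take point 1 at the surface (v₁ ≈ 0) and point 2 at the hole (at atmospheric pressure). Bernoulli: P₁ + ρg h = P_atm + ½ρv₂².
With P₁ − P_atm = 206000 Pa, v₂ = √(2gh + 2ΔP/ρ) = √(2·9.81·20.7 + 2·206000/870) = 29.7 m/s.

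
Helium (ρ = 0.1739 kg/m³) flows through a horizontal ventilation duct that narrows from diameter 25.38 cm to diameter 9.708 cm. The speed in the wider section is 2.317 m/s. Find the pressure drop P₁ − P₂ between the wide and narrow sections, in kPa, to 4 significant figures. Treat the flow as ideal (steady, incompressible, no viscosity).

ΔP ≈ 0.02134 kPa

Mass conservation (A₁v₁ = A₂v₂) gives v₂ = 2.317 × 505.9/74.02 = 15.84 m/s.
With no height change, Bernoulli's equation is P₁ + ½ρv₁² = P₂ + ½ρv₂².
P₁ − P₂ = ½·0.1739·(15.84² − 2.317²) = ½·0.1739·245.4 = 21.34 Pa.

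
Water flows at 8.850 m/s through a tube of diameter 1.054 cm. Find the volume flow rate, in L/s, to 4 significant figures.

Q = A·v = 0.00008725 m² × 8.850 m/s = 0.0007722 m³/s.
Converting: 0.0007722 m³/s × 1000 = 0.7722 L/s.

0.7722 L/s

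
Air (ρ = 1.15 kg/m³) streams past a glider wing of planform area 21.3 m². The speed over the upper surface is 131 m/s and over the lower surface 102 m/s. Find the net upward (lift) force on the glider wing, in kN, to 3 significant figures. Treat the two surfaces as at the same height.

F ≈ 82.8 kN

The faster flow above has the lower pressure; Bernoulli (same height) gives ΔP = ½ρ(v_up² − v_low²).
ΔP = ½·1.15·(131² − 102²) = 3890 Pa.
Lift = ΔP · A = 3890 × 21.3 = 82800 N.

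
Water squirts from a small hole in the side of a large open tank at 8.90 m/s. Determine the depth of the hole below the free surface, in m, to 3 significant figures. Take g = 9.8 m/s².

h = 4.04 m

For a small hole in a large open tank, ½v² = gh, giving h = v²/(2g).
h = 8.90²/(2·9.8) = 79.2/19.60 = 4.04 m.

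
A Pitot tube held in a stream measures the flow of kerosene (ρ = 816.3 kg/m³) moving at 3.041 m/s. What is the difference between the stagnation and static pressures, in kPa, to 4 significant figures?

At the stagnation point the flow is brought to rest, so Bernoulli gives P_stag − P_static = ½ρv².
ΔP = ½·816.3·3.041² = 3774 Pa.

ΔP = 3.774 kPa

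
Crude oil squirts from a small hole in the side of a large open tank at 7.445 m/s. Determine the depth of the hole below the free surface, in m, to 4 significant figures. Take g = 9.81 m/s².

h = 2.825 m

For a small hole in a large open tank, ½v² = gh, giving h = v²/(2g).
h = 7.445²/(2·9.81) = 55.43/19.62 = 2.825 m.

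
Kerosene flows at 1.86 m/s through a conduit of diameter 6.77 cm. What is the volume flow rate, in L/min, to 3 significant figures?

Q ≈ 402 L/min

Q = A·v = 0.00360 m² × 1.86 m/s = 0.00670 m³/s.
Converting: 0.00670 m³/s × 60000 = 402 L/min.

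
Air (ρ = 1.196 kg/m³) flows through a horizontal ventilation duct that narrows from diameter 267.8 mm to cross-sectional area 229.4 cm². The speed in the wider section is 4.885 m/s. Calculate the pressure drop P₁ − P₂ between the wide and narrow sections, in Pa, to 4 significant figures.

ΔP ≈ 71.76 Pa

The volume flow rate is constant, so v₂ = (A₁/A₂)v₁ = (563.3/229.4)·4.885 = 11.99 m/s.
Bernoulli (h₁ = h₂): P₁ − P₂ = ½ρ(v₂² − v₁²).
P₁ − P₂ = ½·1.196·(11.99² − 4.885²) = ½·1.196·120.0 = 71.76 Pa.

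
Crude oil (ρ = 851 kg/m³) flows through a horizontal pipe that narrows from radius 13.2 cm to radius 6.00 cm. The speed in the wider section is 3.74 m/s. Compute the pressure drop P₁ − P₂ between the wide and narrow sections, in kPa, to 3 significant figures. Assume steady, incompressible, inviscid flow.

The volume flow rate is constant, so v₂ = (A₁/A₂)v₁ = (547/113)·3.74 = 18.1 m/s.
With no height change, Bernoulli's equation is P₁ + ½ρv₁² = P₂ + ½ρv₂².
P₁ − P₂ = ½·851·(18.1² − 3.74²) = ½·851·314 = 133000 Pa.

ΔP ≈ 133 kPa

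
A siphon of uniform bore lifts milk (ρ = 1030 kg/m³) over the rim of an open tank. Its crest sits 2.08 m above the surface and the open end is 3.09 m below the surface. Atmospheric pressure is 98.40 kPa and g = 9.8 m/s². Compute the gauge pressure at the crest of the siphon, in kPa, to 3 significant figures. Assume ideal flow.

From the surface to the outlet (both open to atmosphere, surface at rest): v = √(2g·h_out) = √(2·9.8·3.09) = 7.78 m/s.
Continuity keeps v the same throughout the tube; from surface to crest, P_atm + 0 = P_top + ½ρv² + ρg·h_top.
P_top = 98400 − ½·1030·7.78² − 1030·9.8·2.08 = 46200 Pa. So P_gauge = P_top − P_atm = -52200 Pa.

P_gauge ≈ -52.2 kPa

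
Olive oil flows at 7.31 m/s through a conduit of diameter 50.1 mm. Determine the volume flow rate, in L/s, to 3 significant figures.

Q = 14.4 L/s

Q = A·v = 0.00197 m² × 7.31 m/s = 0.0144 m³/s.
Converting: 0.0144 m³/s × 1000 = 14.4 L/s.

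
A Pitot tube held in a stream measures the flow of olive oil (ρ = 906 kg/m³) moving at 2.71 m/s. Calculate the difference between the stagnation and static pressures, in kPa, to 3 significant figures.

The dynamic pressure equals the rise in static pressure at the stagnation point: ΔP = ½ρv².
ΔP = ½·906·2.71² = 3330 Pa.

ΔP = 3.33 kPa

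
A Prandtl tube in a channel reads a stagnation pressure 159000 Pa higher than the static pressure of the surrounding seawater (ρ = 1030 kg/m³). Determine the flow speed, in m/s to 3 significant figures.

v ≈ 17.6 m/s

The dynamic pressure equals the rise in static pressure at the stagnation point: ΔP = ½ρv².
v = √(2ΔP/ρ) = √(2·159000/1030) = 17.6 m/s.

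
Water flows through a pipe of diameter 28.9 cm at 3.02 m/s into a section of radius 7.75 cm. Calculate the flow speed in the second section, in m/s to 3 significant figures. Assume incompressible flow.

Continuity gives A₁v₁ = A₂v₂, so v₂ = (656 cm²)/(189 cm²) × 3.02 m/s = 10.5 m/s.

v₂ ≈ 10.5 m/s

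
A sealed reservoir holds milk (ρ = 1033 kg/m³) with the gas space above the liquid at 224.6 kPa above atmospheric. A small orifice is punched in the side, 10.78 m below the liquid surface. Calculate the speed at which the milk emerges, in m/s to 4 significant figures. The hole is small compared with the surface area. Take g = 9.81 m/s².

Take point 1 at the surface (v₁ ≈ 0) and point 2 at the hole (at atmospheric pressure). Bernoulli: P₁ + ρg h = P_atm + ½ρv₂².
With P₁ − P_atm = 224600 Pa, v₂ = √(2gh + 2ΔP/ρ) = √(2·9.81·10.78 + 2·224600/1033) = 25.42 m/s.

v ≈ 25.42 m/s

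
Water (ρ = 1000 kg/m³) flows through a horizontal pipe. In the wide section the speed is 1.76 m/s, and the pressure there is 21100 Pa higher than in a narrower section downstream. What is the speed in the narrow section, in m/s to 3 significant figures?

Horizontal Bernoulli: P₁ + ½ρv₁² = P₂ + ½ρv₂², so v₂² = v₁² + 2(P₁ − P₂)/ρ.
v₂ = √(1.76² + 2·21100/1000) = √(3.10 + 42.2) = 6.73 m/s.

v₂ ≈ 6.73 m/s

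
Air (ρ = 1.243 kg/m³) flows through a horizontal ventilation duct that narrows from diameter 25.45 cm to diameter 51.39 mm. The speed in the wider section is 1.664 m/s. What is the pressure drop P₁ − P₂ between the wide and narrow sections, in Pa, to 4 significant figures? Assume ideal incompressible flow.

ΔP ≈ 1033 Pa

The volume flow rate is constant, so v₂ = (A₁/A₂)v₁ = (508.7/20.74)·1.664 = 40.81 m/s.
The pipe is horizontal, so Bernoulli reduces to P₁ + ½ρv₁² = P₂ + ½ρv₂².
P₁ − P₂ = ½·1.243·(40.81² − 1.664²) = ½·1.243·1663 = 1033 Pa.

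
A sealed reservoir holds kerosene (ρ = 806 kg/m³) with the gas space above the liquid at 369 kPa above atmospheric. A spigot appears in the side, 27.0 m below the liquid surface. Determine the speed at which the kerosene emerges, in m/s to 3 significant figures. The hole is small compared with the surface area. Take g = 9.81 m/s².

v ≈ 38.0 m/s

Take point 1 at the surface (v₁ ≈ 0) and point 2 at the hole (at atmospheric pressure). Bernoulli: P₁ + ρg h = P_atm + ½ρv₂².
With P₁ − P_atm = 369000 Pa, v₂ = √(2gh + 2ΔP/ρ) = √(2·9.81·27.0 + 2·369000/806) = 38.0 m/s.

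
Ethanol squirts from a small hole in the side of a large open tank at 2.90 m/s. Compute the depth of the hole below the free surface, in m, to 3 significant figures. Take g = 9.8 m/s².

h ≈ 0.429 m

For a small hole in a large open tank, ½v² = gh, giving h = v²/(2g).
h = 2.90²/(2·9.8) = 8.41/19.60 = 0.429 m.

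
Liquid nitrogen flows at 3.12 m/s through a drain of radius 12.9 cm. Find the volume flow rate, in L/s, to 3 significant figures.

Q = A·v = 0.0523 m² × 3.12 m/s = 0.163 m³/s.
Converting: 0.163 m³/s × 1000 = 163 L/s.

Q ≈ 163 L/s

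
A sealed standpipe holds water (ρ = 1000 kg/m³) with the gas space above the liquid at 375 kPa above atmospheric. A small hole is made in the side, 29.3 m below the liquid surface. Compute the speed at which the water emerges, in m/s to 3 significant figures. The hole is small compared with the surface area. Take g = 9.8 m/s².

36.4 m/s

Take point 1 at the surface (v₁ ≈ 0) and point 2 at the hole (at atmospheric pressure). Bernoulli: P₁ + ρg h = P_atm + ½ρv₂².
With P₁ − P_atm = 375000 Pa, v₂ = √(2gh + 2ΔP/ρ) = √(2·9.8·29.3 + 2·375000/1000) = 36.4 m/s.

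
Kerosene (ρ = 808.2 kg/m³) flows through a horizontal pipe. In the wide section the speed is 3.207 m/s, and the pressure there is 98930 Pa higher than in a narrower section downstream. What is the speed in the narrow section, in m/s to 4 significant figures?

Along the level pipe P + ½ρv² is conserved, hence v₂² = v₁² + 2(P₁ − P₂)/ρ.
v₂ = √(3.207² + 2·98930/808.2) = √(10.28 + 244.8) = 15.97 m/s.

15.97 m/s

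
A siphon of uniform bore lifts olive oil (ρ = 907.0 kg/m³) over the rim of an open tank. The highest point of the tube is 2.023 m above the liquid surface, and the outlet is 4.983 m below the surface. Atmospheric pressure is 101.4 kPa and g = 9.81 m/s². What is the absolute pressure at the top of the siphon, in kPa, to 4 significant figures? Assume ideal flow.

The outlet speed comes from Torricelli: v = √(2g·4.983) = 9.888 m/s.
Continuity keeps v the same throughout the tube; from surface to crest, P_atm + 0 = P_top + ½ρv² + ρg·h_top.
P_top = 101400 − ½·907.0·9.888² − 907.0·9.81·2.023 = 39060 Pa.

P_top = 39.06 kPa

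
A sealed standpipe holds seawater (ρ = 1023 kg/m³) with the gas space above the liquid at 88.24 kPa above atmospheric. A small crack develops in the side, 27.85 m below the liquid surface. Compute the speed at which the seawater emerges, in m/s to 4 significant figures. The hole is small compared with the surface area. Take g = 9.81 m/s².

Take point 1 at the surface (v₁ ≈ 0) and point 2 at the hole (at atmospheric pressure). Bernoulli: P₁ + ρg h = P_atm + ½ρv₂².
With P₁ − P_atm = 88240 Pa, v₂ = √(2gh + 2ΔP/ρ) = √(2·9.81·27.85 + 2·88240/1023) = 26.81 m/s.

26.81 m/s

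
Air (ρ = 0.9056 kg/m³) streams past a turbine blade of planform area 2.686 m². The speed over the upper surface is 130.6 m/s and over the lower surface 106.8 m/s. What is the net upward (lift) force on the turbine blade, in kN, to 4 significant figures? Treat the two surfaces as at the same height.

F ≈ 6.872 kN

With equal heights on the two surfaces, Bernoulli gives P_lower − P_upper = ½ρ(v_upper² − v_lower²).
ΔP = ½·0.9056·(130.6² − 106.8²) = 2558 Pa.
Lift = ΔP · A = 2558 × 2.686 = 6872 N.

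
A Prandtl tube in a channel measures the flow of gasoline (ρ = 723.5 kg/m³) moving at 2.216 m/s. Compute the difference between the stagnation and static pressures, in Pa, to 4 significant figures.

At the stagnation point the flow is brought to rest, so Bernoulli gives P_stag − P_static = ½ρv².
ΔP = ½·723.5·2.216² = 1776 Pa.

ΔP = 1776 Pa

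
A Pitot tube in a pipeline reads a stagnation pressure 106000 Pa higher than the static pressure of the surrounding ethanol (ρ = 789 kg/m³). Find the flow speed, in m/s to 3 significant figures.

v ≈ 16.4 m/s

The dynamic pressure equals the rise in static pressure at the stagnation point: ΔP = ½ρv².
v = √(2ΔP/ρ) = √(2·106000/789) = 16.4 m/s.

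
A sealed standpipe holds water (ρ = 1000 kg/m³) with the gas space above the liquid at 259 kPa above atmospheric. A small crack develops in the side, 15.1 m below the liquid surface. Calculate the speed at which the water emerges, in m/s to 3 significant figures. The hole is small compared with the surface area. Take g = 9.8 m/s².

Take point 1 at the surface (v₁ ≈ 0) and point 2 at the hole (at atmospheric pressure). Bernoulli: P₁ + ρg h = P_atm + ½ρv₂².
With P₁ − P_atm = 259000 Pa, v₂ = √(2gh + 2ΔP/ρ) = √(2·9.8·15.1 + 2·259000/1000) = 28.5 m/s.

28.5 m/s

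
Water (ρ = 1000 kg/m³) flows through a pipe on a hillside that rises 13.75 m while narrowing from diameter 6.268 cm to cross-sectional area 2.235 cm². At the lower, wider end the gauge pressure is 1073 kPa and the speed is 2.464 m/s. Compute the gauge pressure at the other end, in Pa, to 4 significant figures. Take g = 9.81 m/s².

P₂ = 362500 Pa

Continuity gives A₁v₁ = A₂v₂, so v₂ = (30.86 cm²)/(2.235 cm²) × 2.464 m/s = 34.02 m/s.
Bernoulli: P₁ + ½ρv₁² + ρg h₁ = P₂ + ½ρv₂² + ρg h₂, so P₂ = P₁ + ½ρ(v₁² − v₂²) − ρg(h₂ − h₁).
P₂ = 1073000 + ½·1000·(2.464² − 34.02²) − 1000·9.81·(+13.75) = 1073000 + (-575600) − (134900) = 362500 Pa.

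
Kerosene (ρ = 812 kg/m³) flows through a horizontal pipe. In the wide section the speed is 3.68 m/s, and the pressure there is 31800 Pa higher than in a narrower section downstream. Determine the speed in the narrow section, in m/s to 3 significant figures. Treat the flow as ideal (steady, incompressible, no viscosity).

v₂ = 9.58 m/s

Horizontal Bernoulli: P₁ + ½ρv₁² = P₂ + ½ρv₂², so v₂² = v₁² + 2(P₁ − P₂)/ρ.
v₂ = √(3.68² + 2·31800/812) = √(13.5 + 78.3) = 9.58 m/s.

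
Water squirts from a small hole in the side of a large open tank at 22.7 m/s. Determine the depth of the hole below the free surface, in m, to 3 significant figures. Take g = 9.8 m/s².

Inverting v = √(2gh) gives h = v² / 2g.
h = 22.7²/(2·9.8) = 515/19.60 = 26.3 m.

h ≈ 26.3 m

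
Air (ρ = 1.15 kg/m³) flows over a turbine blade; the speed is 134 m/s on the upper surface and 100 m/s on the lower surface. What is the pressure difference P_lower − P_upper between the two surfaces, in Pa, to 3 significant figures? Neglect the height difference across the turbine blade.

4570 Pa

Bernoulli (same height): P_lower − P_upper = ½ρ(v_upper² − v_lower²).
ΔP = ½·1.15·(134² − 100²) = 4570 Pa.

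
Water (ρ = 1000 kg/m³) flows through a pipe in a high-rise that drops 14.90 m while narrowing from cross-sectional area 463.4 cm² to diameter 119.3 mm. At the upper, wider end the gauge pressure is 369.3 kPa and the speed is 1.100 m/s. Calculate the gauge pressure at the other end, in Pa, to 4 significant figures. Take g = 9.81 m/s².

Continuity gives A₁v₁ = A₂v₂, so v₂ = (463.4 cm²)/(111.8 cm²) × 1.100 m/s = 4.560 m/s.
Bernoulli: P₁ + ½ρv₁² + ρg h₁ = P₂ + ½ρv₂² + ρg h₂, so P₂ = P₁ + ½ρ(v₁² − v₂²) − ρg(h₂ − h₁).
P₂ = 369300 + ½·1000·(1.100² − 4.560²) − 1000·9.81·(−14.90) = 369300 + (-9792) − (-146200) = 505700 Pa.

P₂ ≈ 505700 Pa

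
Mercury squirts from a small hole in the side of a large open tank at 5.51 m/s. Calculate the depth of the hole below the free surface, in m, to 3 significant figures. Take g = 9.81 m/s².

Torricelli: v = √(2gh), so h = v²/(2g).
h = 5.51²/(2·9.81) = 30.4/19.62 = 1.55 m.

h ≈ 1.55 m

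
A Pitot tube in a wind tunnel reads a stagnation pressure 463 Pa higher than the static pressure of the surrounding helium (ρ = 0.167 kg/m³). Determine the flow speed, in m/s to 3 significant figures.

The dynamic pressure equals the rise in static pressure at the stagnation point: ΔP = ½ρv².
v = √(2ΔP/ρ) = √(2·463/0.167) = 74.5 m/s.

v = 74.5 m/s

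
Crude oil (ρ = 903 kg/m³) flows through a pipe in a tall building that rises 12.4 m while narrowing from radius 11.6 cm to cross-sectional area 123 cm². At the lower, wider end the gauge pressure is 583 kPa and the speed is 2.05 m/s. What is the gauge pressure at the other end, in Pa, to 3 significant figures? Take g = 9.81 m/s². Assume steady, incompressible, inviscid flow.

453000 Pa

Continuity gives A₁v₁ = A₂v₂, so v₂ = (423 cm²)/(123 cm²) × 2.05 m/s = 7.05 m/s.
Energy conservation along the streamline gives P₂ = P₁ − ½ρ(v₂² − v₁²) − ρg(h₂ − h₁).
P₂ = 583000 + ½·903·(2.05² − 7.05²) − 903·9.81·(+12.4) = 583000 + (-20500) − (110000) = 453000 Pa.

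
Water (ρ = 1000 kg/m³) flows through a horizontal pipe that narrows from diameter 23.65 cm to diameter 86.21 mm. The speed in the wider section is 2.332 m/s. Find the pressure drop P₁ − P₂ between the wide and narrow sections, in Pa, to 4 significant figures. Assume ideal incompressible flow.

Continuity gives A₁v₁ = A₂v₂, so v₂ = (439.3 cm²)/(58.37 cm²) × 2.332 m/s = 17.55 m/s.
With no height change, Bernoulli's equation is P₁ + ½ρv₁² = P₂ + ½ρv₂².
P₁ − P₂ = ½·1000·(17.55² − 2.332²) = ½·1000·302.6 = 151300 Pa.

ΔP ≈ 151300 Pa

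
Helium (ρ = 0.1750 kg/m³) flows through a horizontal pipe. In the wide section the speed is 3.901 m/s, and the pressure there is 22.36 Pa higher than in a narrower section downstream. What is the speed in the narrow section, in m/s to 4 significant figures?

16.45 m/s

Along the level pipe P + ½ρv² is conserved, hence v₂² = v₁² + 2(P₁ − P₂)/ρ.
v₂ = √(3.901² + 2·22.36/0.1750) = √(15.22 + 255.5) = 16.45 m/s.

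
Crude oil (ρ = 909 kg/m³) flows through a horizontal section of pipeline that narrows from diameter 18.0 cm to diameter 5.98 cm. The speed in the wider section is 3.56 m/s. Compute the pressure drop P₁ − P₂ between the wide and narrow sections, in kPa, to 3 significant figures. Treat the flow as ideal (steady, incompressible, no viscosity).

467 kPa

Continuity gives A₁v₁ = A₂v₂, so v₂ = (254 cm²)/(28.1 cm²) × 3.56 m/s = 32.3 m/s.
Bernoulli (h₁ = h₂): P₁ − P₂ = ½ρ(v₂² − v₁²).
P₁ − P₂ = ½·909·(32.3² − 3.56²) = ½·909·1030 = 467000 Pa.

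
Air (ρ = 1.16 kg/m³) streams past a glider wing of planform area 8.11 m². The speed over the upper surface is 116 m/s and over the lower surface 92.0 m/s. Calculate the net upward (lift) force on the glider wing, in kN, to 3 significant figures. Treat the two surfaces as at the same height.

F = 23.5 kN

With equal heights on the two surfaces, Bernoulli gives P_lower − P_upper = ½ρ(v_upper² − v_lower²).
ΔP = ½·1.16·(116² − 92.0²) = 2900 Pa.
Lift = ΔP · A = 2900 × 8.11 = 23500 N.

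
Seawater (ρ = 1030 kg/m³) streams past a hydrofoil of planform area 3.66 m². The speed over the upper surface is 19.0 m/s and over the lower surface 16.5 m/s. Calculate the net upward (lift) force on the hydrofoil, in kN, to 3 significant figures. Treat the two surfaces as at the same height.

The faster flow above has the lower pressure; Bernoulli (same height) gives ΔP = ½ρ(v_up² − v_low²).
ΔP = ½·1030·(19.0² − 16.5²) = 45700 Pa.
Lift = ΔP · A = 45700 × 3.66 = 167000 N.

167 kN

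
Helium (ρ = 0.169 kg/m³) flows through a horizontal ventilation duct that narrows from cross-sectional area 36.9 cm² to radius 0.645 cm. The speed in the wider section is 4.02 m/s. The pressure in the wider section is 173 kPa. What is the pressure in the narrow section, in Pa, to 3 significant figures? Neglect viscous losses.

P₂ ≈ 172000 Pa

Mass conservation (A₁v₁ = A₂v₂) gives v₂ = 4.02 × 36.9/1.31 = 113 m/s.
Along the horizontal streamline, P + ½ρv² is constant.
P₂ = P₁ − ½ρ(v₂² − v₁²) = 173000 − ½·0.169·(113² − 4.02²) = 173000 − 1090 = 172000 Pa.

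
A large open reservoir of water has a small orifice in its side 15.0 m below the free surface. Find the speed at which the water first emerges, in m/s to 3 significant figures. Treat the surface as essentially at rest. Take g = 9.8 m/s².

17.1 m/s

With the surface at rest and both surface and jet at atmospheric pressure, Bernoulli gives ρg h = ½ρv², so v = √(2gh) = √(2·9.8·15.0) = 17.1 m/s.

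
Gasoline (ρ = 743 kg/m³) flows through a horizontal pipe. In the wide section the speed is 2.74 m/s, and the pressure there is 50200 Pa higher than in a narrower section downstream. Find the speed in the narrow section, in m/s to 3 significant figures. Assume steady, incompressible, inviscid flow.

v₂ ≈ 11.9 m/s

Along the level pipe P + ½ρv² is conserved, hence v₂² = v₁² + 2(P₁ − P₂)/ρ.
v₂ = √(2.74² + 2·50200/743) = √(7.51 + 135) = 11.9 m/s.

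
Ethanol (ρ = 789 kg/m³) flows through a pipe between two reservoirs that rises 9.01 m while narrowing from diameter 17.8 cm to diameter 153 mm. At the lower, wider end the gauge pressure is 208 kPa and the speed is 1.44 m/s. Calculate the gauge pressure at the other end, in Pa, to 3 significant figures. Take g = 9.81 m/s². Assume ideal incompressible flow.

138000 Pa

The volume flow rate is constant, so v₂ = (A₁/A₂)v₁ = (249/184)·1.44 = 1.95 m/s.
Applying Bernoulli between the two ends and solving for P₂: P₂ = P₁ + ½ρ(v₁² − v₂²) − ρgΔh.
P₂ = 208000 + ½·789·(1.44² − 1.95²) − 789·9.81·(+9.01) = 208000 + (-681) − (69700) = 138000 Pa.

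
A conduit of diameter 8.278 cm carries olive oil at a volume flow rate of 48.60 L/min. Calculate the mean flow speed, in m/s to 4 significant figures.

v = 0.1505 m/s

Q = 48.60 L/min = 0.0008100 m³/s.
v = Q/A = 0.0008100 / 0.005382 = 0.1505 m/s.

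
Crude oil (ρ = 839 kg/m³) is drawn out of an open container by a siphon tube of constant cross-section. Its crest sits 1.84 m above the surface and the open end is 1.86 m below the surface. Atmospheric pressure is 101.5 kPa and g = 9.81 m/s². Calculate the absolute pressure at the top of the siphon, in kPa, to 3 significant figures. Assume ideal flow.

71.0 kPa

The outlet speed comes from Torricelli: v = √(2g·1.86) = 6.04 m/s.
With constant cross-section the crest speed equals v; applying Bernoulli from the surface up to the crest, P_top = P_atm − ½ρv² − ρg·h_top.
P_top = 101500 − ½·839·6.04² − 839·9.81·1.84 = 71000 Pa.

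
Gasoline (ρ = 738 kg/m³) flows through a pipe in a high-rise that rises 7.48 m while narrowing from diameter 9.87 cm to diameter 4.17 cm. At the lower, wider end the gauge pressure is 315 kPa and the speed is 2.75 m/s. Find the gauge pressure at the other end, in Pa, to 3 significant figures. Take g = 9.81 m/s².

Mass conservation (A₁v₁ = A₂v₂) gives v₂ = 2.75 × 76.5/13.7 = 15.4 m/s.
Energy conservation along the streamline gives P₂ = P₁ − ½ρ(v₂² − v₁²) − ρg(h₂ − h₁).
P₂ = 315000 + ½·738·(2.75² − 15.4²) − 738·9.81·(+7.48) = 315000 + (-84800) − (54200) = 176000 Pa.

P₂ = 176000 Pa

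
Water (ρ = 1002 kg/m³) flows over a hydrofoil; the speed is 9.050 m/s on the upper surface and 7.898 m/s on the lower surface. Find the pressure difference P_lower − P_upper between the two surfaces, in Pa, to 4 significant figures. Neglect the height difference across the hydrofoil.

ΔP ≈ 9782 Pa

Bernoulli (same height): P_lower − P_upper = ½ρ(v_upper² − v_lower²).
ΔP = ½·1002·(9.050² − 7.898²) = 9782 Pa.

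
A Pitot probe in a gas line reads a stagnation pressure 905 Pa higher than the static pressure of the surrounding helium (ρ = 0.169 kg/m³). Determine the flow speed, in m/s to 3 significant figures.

Bernoulli between the free stream and the stagnation point: ½ρv² = P_stag − P_static.
v = √(2ΔP/ρ) = √(2·905/0.169) = 103 m/s.

v ≈ 103 m/s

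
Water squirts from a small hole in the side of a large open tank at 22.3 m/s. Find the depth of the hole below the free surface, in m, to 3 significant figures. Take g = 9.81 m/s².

25.3 m

For a small hole in a large open tank, ½v² = gh, giving h = v²/(2g).
h = 22.3²/(2·9.81) = 497/19.62 = 25.3 m.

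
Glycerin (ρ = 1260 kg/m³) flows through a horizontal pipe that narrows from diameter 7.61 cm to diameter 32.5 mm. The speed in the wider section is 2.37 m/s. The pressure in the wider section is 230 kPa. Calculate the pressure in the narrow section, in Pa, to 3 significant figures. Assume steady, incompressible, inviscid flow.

Mass conservation (A₁v₁ = A₂v₂) gives v₂ = 2.37 × 45.5/8.30 = 13.0 m/s.
Bernoulli (h₁ = h₂): P₁ − P₂ = ½ρ(v₂² − v₁²).
P₂ = P₁ − ½ρ(v₂² − v₁²) = 230000 − ½·1260·(13.0² − 2.37²) = 230000 − 103000 = 127000 Pa.

P₂ ≈ 127000 Pa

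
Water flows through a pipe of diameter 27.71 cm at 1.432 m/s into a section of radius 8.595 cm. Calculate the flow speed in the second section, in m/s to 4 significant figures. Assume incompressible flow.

v₂ ≈ 3.721 m/s

Mass conservation (A₁v₁ = A₂v₂) gives v₂ = 1.432 × 603.1/232.1 = 3.721 m/s.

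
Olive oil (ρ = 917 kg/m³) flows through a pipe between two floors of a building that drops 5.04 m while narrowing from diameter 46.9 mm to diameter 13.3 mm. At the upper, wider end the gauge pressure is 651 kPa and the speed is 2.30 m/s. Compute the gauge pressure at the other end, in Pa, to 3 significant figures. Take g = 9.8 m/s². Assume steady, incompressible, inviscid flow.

By continuity, v₂ = v₁·A₁/A₂ = 2.30·(17.3/1.39) = 28.6 m/s.
Applying Bernoulli between the two ends and solving for P₂: P₂ = P₁ + ½ρ(v₁² − v₂²) − ρgΔh.
P₂ = 651000 + ½·917·(2.30² − 28.6²) − 917·9.8·(−5.04) = 651000 + (-373000) − (-45300) = 324000 Pa.

P₂ = 324000 Pa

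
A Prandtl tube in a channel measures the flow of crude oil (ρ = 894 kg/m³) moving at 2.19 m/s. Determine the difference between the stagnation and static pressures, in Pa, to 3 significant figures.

The dynamic pressure equals the rise in static pressure at the stagnation point: ΔP = ½ρv².
ΔP = ½·894·2.19² = 2140 Pa.

ΔP = 2140 Pa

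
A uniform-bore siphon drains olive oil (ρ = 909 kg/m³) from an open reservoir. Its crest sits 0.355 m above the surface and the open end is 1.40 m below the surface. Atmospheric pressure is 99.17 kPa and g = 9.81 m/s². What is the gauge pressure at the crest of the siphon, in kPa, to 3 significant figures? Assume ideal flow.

From the surface to the outlet (both open to atmosphere, surface at rest): v = √(2g·h_out) = √(2·9.81·1.40) = 5.24 m/s.
The bore is uniform, so the speed at the crest is the same v. Bernoulli surface→crest: P_atm = P_top + ½ρv² + ρg·h_top.
P_top = 99170 − ½·909·5.24² − 909·9.81·0.355 = 83500 Pa. So P_gauge = P_top − P_atm = -15600 Pa.

P_gauge ≈ -15.6 kPa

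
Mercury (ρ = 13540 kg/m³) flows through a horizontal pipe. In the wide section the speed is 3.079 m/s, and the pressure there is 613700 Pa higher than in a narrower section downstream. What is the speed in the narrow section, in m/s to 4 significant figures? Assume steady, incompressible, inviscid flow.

v₂ ≈ 10.01 m/s

Along the level pipe P + ½ρv² is conserved, hence v₂² = v₁² + 2(P₁ − P₂)/ρ.
v₂ = √(3.079² + 2·613700/13540) = √(9.480 + 90.65) = 10.01 m/s.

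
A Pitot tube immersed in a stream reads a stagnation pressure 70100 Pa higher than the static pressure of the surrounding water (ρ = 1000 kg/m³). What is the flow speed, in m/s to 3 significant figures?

v = 11.8 m/s

At the stagnation point the flow is brought to rest, so Bernoulli gives P_stag − P_static = ½ρv².
v = √(2ΔP/ρ) = √(2·70100/1000) = 11.8 m/s.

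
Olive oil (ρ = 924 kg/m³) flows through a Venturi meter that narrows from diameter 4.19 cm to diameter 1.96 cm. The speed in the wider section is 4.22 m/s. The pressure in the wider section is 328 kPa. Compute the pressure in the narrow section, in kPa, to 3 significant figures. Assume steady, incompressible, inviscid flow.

The volume flow rate is constant, so v₂ = (A₁/A₂)v₁ = (13.8/3.02)·4.22 = 19.3 m/s.
Bernoulli (h₁ = h₂): P₁ − P₂ = ½ρ(v₂² − v₁²).
P₂ = P₁ − ½ρ(v₂² − v₁²) = 328000 − ½·924·(19.3² − 4.22²) = 328000 − 164000 = 164000 Pa.

P₂ ≈ 164 kPa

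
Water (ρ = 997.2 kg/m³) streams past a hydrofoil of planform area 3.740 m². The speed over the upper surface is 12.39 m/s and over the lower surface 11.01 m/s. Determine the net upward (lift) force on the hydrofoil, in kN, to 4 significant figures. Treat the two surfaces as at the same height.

From P + ½ρv² = const at equal height, P_low − P_up = ½ρ(v_up² − v_low²).
ΔP = ½·997.2·(12.39² − 11.01²) = 16100 Pa.
Lift = ΔP · A = 16100 × 3.740 = 60220 N.

F ≈ 60.22 kN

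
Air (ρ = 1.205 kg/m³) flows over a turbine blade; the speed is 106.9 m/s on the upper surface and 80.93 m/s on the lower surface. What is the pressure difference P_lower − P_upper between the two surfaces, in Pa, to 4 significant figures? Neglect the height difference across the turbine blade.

Bernoulli (same height): P_lower − P_upper = ½ρ(v_upper² − v_lower²).
ΔP = ½·1.205·(106.9² − 80.93²) = 2939 Pa.

ΔP ≈ 2939 Pa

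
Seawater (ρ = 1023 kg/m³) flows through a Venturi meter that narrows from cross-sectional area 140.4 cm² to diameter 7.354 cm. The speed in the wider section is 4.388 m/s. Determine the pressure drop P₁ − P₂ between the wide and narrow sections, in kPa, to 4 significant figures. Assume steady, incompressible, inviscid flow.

ΔP = 97.76 kPa

Continuity gives A₁v₁ = A₂v₂, so v₂ = (140.4 cm²)/(42.48 cm²) × 4.388 m/s = 14.50 m/s.
The pipe is horizontal, so Bernoulli reduces to P₁ + ½ρv₁² = P₂ + ½ρv₂².
P₁ − P₂ = ½·1023·(14.50² − 4.388²) = ½·1023·191.1 = 97760 Pa.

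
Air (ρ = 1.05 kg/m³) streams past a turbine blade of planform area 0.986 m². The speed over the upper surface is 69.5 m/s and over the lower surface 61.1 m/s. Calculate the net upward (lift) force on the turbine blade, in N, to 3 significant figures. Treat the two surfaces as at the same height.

With equal heights on the two surfaces, Bernoulli gives P_lower − P_upper = ½ρ(v_upper² − v_lower²).
ΔP = ½·1.05·(69.5² − 61.1²) = 576 Pa.
Lift = ΔP · A = 576 × 0.986 = 568 N.

568 N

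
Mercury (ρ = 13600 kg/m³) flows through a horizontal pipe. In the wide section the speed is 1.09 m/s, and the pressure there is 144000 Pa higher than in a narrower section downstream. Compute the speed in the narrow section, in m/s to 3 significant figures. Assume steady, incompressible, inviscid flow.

v₂ ≈ 4.73 m/s

With h₁ = h₂, rearranging Bernoulli gives v₂ = √(v₁² + 2ΔP/ρ).
v₂ = √(1.09² + 2·144000/13600) = √(1.19 + 21.2) = 4.73 m/s.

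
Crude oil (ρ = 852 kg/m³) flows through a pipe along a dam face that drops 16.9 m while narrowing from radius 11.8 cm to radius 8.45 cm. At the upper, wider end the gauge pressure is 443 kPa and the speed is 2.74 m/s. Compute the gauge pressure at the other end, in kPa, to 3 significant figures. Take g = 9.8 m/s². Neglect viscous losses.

P₂ ≈ 575 kPa

Continuity gives A₁v₁ = A₂v₂, so v₂ = (437 cm²)/(224 cm²) × 2.74 m/s = 5.34 m/s.
Applying Bernoulli between the two ends and solving for P₂: P₂ = P₁ + ½ρ(v₁² − v₂²) − ρgΔh.
P₂ = 443000 + ½·852·(2.74² − 5.34²) − 852·9.8·(−16.9) = 443000 + (-8960) − (-141000) = 575000 Pa.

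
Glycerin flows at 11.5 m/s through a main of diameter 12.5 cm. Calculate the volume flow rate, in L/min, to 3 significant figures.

Q = 8470 L/min

Q = A·v = 0.0123 m² × 11.5 m/s = 0.141 m³/s.
Converting: 0.141 m³/s × 60000 = 8470 L/min.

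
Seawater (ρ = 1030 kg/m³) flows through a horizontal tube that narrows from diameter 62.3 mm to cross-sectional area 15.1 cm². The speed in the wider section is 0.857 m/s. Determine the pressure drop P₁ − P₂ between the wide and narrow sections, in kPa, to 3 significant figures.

1.16 kPa

By continuity, v₂ = v₁·A₁/A₂ = 0.857·(30.5/15.1) = 1.73 m/s.
Bernoulli (h₁ = h₂): P₁ − P₂ = ½ρ(v₂² − v₁²).
P₁ − P₂ = ½·1030·(1.73² − 0.857²) = ½·1030·2.26 = 1160 Pa.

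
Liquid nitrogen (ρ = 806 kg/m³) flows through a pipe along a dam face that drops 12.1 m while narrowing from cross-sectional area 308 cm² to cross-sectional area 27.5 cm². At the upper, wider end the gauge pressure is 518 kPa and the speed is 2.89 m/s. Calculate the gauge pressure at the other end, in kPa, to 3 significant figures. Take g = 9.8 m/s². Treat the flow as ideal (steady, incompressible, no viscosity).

The volume flow rate is constant, so v₂ = (A₁/A₂)v₁ = (308/27.5)·2.89 = 32.4 m/s.
Energy conservation along the streamline gives P₂ = P₁ − ½ρ(v₂² − v₁²) − ρg(h₂ − h₁).
P₂ = 518000 + ½·806·(2.89² − 32.4²) − 806·9.8·(−12.1) = 518000 + (-419000) − (-95600) = 195000 Pa.

P₂ ≈ 195 kPa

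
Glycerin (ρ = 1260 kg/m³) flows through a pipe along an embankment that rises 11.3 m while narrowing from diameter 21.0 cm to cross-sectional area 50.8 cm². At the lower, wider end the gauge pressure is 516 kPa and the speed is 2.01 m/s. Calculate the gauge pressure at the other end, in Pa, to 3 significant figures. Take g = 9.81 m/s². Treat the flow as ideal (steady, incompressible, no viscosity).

P₂ ≈ 261000 Pa

Continuity gives A₁v₁ = A₂v₂, so v₂ = (346 cm²)/(50.8 cm²) × 2.01 m/s = 13.7 m/s.
Applying Bernoulli between the two ends and solving for P₂: P₂ = P₁ + ½ρ(v₁² − v₂²) − ρgΔh.
P₂ = 516000 + ½·1260·(2.01² − 13.7²) − 1260·9.81·(+11.3) = 516000 + (-116000) − (140000) = 261000 Pa.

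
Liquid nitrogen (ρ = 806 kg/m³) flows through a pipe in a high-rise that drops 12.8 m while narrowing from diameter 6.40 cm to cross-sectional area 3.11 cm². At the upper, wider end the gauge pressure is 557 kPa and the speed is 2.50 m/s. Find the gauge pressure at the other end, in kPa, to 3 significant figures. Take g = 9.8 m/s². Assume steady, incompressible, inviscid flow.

P₂ = 391 kPa

By continuity, v₂ = v₁·A₁/A₂ = 2.50·(32.2/3.11) = 25.9 m/s.
Bernoulli: P₁ + ½ρv₁² + ρg h₁ = P₂ + ½ρv₂² + ρg h₂, so P₂ = P₁ + ½ρ(v₁² − v₂²) − ρg(h₂ − h₁).
P₂ = 557000 + ½·806·(2.50² − 25.9²) − 806·9.8·(−12.8) = 557000 + (-267000) − (-101000) = 391000 Pa.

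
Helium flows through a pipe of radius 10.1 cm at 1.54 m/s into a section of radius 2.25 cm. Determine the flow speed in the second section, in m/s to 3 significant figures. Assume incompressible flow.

31.0 m/s

Continuity gives A₁v₁ = A₂v₂, so v₂ = (320 cm²)/(15.9 cm²) × 1.54 m/s = 31.0 m/s.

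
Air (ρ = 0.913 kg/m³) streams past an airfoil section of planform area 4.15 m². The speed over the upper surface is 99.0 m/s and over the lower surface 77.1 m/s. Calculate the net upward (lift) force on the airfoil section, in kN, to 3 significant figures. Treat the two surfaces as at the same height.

The faster flow above has the lower pressure; Bernoulli (same height) gives ΔP = ½ρ(v_up² − v_low²).
ΔP = ½·0.913·(99.0² − 77.1²) = 1760 Pa.
Lift = ΔP · A = 1760 × 4.15 = 7310 N.

F ≈ 7.31 kN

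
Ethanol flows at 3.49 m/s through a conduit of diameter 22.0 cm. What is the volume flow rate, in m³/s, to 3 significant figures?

Q = A·v = 0.0380 m² × 3.49 m/s = 0.133 m³/s.

0.133 m³/s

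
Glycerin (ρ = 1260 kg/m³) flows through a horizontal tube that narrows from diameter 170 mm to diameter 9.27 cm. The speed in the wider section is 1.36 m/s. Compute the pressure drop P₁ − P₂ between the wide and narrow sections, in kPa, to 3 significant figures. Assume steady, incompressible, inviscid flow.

12.0 kPa

Mass conservation (A₁v₁ = A₂v₂) gives v₂ = 1.36 × 227/67.5 = 4.57 m/s.
With no height change, Bernoulli's equation is P₁ + ½ρv₁² = P₂ + ½ρv₂².
P₁ − P₂ = ½·1260·(4.57² − 1.36²) = ½·1260·19.1 = 12000 Pa.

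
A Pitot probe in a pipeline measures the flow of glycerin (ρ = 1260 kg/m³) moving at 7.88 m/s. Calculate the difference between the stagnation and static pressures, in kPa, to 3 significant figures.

ΔP = 39.1 kPa

Bernoulli between the free stream and the stagnation point: ½ρv² = P_stag − P_static.
ΔP = ½·1260·7.88² = 39100 Pa.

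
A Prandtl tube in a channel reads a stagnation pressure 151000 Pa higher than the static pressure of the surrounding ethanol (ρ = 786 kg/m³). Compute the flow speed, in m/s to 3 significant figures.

Bernoulli between the free stream and the stagnation point: ½ρv² = P_stag − P_static.
v = √(2ΔP/ρ) = √(2·151000/786) = 19.6 m/s.

v = 19.6 m/s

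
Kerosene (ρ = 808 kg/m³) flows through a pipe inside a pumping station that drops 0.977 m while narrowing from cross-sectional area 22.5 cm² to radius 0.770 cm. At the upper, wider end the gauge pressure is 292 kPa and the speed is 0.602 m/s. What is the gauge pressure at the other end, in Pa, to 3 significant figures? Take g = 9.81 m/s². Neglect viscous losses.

P₂ ≈ 279000 Pa

The volume flow rate is constant, so v₂ = (A₁/A₂)v₁ = (22.5/1.86)·0.602 = 7.27 m/s.
Energy conservation along the streamline gives P₂ = P₁ − ½ρ(v₂² − v₁²) − ρg(h₂ − h₁).
P₂ = 292000 + ½·808·(0.602² − 7.27²) − 808·9.81·(−0.977) = 292000 + (-21200) − (-7740) = 279000 Pa.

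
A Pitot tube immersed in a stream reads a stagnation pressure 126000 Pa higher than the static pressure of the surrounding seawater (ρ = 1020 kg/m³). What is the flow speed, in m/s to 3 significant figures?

At the stagnation point the flow is brought to rest, so Bernoulli gives P_stag − P_static = ½ρv².
v = √(2ΔP/ρ) = √(2·126000/1020) = 15.7 m/s.

v = 15.7 m/s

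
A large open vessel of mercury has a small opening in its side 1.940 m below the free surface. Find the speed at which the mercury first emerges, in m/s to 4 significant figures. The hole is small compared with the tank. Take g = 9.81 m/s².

6.170 m/s

With the surface at rest and both surface and jet at atmospheric pressure, Bernoulli gives ρg h = ½ρv², so v = √(2gh) = √(2·9.81·1.940) = 6.170 m/s.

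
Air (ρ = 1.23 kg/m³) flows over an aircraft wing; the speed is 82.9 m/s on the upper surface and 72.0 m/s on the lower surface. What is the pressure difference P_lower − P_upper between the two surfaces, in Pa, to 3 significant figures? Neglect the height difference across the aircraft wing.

With negligible Δh, P + ½ρv² is constant, so P_low − P_up = ½ρ(v_up² − v_low²).
ΔP = ½·1.23·(82.9² − 72.0²) = 1040 Pa.

ΔP ≈ 1040 Pa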